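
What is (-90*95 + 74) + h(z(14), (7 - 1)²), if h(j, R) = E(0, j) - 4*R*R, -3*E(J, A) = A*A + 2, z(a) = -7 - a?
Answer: -41423/3 ≈ -13808.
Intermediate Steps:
E(J, A) = -⅔ - A²/3 (E(J, A) = -(A*A + 2)/3 = -(A² + 2)/3 = -(2 + A²)/3 = -⅔ - A²/3)
h(j, R) = -⅔ - 4*R² - j²/3 (h(j, R) = (-⅔ - j²/3) - 4*R*R = (-⅔ - j²/3) - 4*R² = -⅔ - 4*R² - j²/3)
(-90*95 + 74) + h(z(14), (7 - 1)²) = (-90*95 + 74) + (-⅔ - 4*(7 - 1)⁴ - (-7 - 1*14)²/3) = (-8550 + 74) + (-⅔ - 4*(6²)² - (-7 - 14)²/3) = -8476 + (-⅔ - 4*36² - ⅓*(-21)²) = -8476 + (-⅔ - 4*1296 - ⅓*441) = -8476 + (-⅔ - 5184 - 147) = -8476 - 15995/3 = -41423/3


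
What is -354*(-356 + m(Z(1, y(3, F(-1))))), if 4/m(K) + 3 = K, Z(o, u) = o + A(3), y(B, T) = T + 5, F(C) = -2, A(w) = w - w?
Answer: 126732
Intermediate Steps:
A(w) = 0
y(B, T) = 5 + T
Z(o, u) = o (Z(o, u) = o + 0 = o)
m(K) = 4/(-3 + K)
-354*(-356 + m(Z(1, y(3, F(-1))))) = -354*(-356 + 4/(-3 + 1)) = -354*(-356 + 4/(-2)) = -354*(-356 + 4*(-½)) = -354*(-356 - 2) = -354*(-358) = 126732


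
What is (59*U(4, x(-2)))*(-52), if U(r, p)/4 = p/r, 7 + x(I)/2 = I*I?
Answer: 18408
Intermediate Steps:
x(I) = -14 + 2*I**2 (x(I) = -14 + 2*(I*I) = -14 + 2*I**2)
U(r, p) = 4*p/r (U(r, p) = 4*(p/r) = 4*p/r)
(59*U(4, x(-2)))*(-52) = (59*(4*(-14 + 2*(-2)**2)/4))*(-52) = (59*(4*(-14 + 2*4)*(1/4)))*(-52) = (59*(4*(-14 + 8)*(1/4)))*(-52) = (59*(4*(-6)*(1/4)))*(-52) = (59*(-6))*(-52) = -354*(-52) = 18408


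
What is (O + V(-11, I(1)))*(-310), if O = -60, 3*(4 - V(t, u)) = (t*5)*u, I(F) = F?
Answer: 35030/3 ≈ 11677.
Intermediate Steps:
V(t, u) = 4 - 5*t*u/3 (V(t, u) = 4 - t*5*u/3 = 4 - 5*t*u/3)
(O + V(-11, I(1)))*(-310) = (-60 + (4 - 5/3*(-11)*1))*(-310) = (-60 + (4 + 55/3))*(-310) = (-60 + 67/3)*(-310) = -113/3*(-310) = 35030/3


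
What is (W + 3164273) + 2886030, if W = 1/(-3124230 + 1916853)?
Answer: 7304996685230/1207377 ≈ 6.0503e+6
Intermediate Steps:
W = -1/1207377 (W = 1/(-1207377) = -1/1207377 ≈ -8.2824e-7)
(W + 3164273) + 2886030 = (-1/1207377 + 3164273) + 2886030 = 3820470441920/1207377 + 2886030 = 7304996685230/1207377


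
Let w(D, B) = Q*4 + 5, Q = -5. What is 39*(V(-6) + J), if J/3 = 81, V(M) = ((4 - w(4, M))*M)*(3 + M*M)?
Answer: -163917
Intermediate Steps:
w(D, B) = -15 (w(D, B) = -5*4 + 5 = -20 + 5 = -15)
V(M) = 19*M*(3 + M**2) (V(M) = ((4 - 1*(-15))*M)*(3 + M*M) = ((4 + 15)*M)*(3 + M**2) = (19*M)*(3 + M**2) = 19*M*(3 + M**2))
J = 243 (J = 3*81 = 243)
39*(V(-6) + J) = 39*(19*(-6)*(3 + (-6)**2) + 243) = 39*(19*(-6)*(3 + 36) + 243) = 39*(19*(-6)*39 + 243) = 39*(-4446 + 243) = 39*(-4203) = -163917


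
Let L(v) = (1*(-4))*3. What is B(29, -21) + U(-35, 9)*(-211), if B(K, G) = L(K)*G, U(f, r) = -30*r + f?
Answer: 64607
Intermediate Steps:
U(f, r) = f - 30*r
L(v) = -12 (L(v) = -4*3 = -12)
B(K, G) = -12*G
B(29, -21) + U(-35, 9)*(-211) = -12*(-21) + (-35 - 30*9)*(-211) = 252 + (-35 - 270)*(-211) = 252 - 305*(-211) = 252 + 64355 = 64607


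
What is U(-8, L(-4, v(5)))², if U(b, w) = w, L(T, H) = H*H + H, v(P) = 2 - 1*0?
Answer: 36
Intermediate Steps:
v(P) = 2 (v(P) = 2 + 0 = 2)
L(T, H) = H + H² (L(T, H) = H² + H = H + H²)
U(-8, L(-4, v(5)))² = (2*(1 + 2))² = (2*3)² = 6² = 36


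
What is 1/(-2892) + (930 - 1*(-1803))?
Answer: 7903835/2892 ≈ 2733.0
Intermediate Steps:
1/(-2892) + (930 - 1*(-1803)) = -1/2892 + (930 + 1803) = -1/2892 + 2733 = 7903835/2892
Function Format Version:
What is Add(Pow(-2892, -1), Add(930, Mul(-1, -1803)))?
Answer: Rational(7903835, 2892) ≈ 2733.0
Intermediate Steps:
Add(Pow(-2892, -1), Add(930, Mul(-1, -1803))) = Add(Rational(-1, 2892), Add(930, 1803)) = Add(Rational(-1, 2892), 2733) = Rational(7903835, 2892)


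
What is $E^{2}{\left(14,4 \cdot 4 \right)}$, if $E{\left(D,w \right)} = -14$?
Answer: $196$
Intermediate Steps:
$E^{2}{\left(14,4 \cdot 4 \right)} = \left(-14\right)^{2} = 196$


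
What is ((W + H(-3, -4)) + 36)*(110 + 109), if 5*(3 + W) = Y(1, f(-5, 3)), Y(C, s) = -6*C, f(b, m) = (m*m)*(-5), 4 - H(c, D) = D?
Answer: 43581/5 ≈ 8716.2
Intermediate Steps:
H(c, D) = 4 - D
f(b, m) = -5*m² (f(b, m) = m²*(-5) = -5*m²)
Y(C, s) = -6*C
W = -21/5 (W = -3 + (-6*1)/5 = -3 + (⅕)*(-6) = -3 - 6/5 = -21/5 ≈ -4.2000)
((W + H(-3, -4)) + 36)*(110 + 109) = ((-21/5 + (4 - 1*(-4))) + 36)*(110 + 109) = ((-21/5 + (4 + 4)) + 36)*219 = ((-21/5 + 8) + 36)*219 = (19/5 + 36)*219 = (199/5)*219 = 43581/5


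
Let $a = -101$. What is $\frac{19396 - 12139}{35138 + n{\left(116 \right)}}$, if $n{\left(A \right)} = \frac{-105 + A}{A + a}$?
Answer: $\frac{108855}{527081} \approx 0.20652$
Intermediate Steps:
$n{\left(A \right)} = \frac{-105 + A}{-101 + A}$ ($n{\left(A \right)} = \frac{-105 + A}{A - 101} = \frac{-105 + A}{-101 + A}$)
$\frac{19396 - 12139}{35138 + n{\left(116 \right)}} = \frac{19396 - 12139}{35138 + \frac{-105 + 116}{-101 + 116}} = \frac{7257}{35138 + \frac{1}{15} \cdot 11} = \frac{7257}{35138 + \frac{11}{15}} = \frac{7257}{\frac{527081}{15}} = 7257 \cdot \frac{15}{527081} = \frac{108855}{527081}$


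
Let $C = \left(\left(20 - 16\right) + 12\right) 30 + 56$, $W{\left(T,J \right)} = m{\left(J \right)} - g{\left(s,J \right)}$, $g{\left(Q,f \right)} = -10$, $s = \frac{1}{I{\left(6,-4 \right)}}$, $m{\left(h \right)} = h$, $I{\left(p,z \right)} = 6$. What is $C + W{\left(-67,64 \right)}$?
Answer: $610$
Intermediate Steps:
$s = \frac{1}{6} \approx 0.16667$
$W{\left(T,J \right)} = 10 + J$ ($W{\left(T,J \right)} = J - -10 = J + 10 = 10 + J$)
$C = 536$ ($C = \left(4 + 12\right) 30 + 56 = 16 \cdot 30 + 56 = 480 + 56 = 536$)
$C + W{\left(-67,64 \right)} = 536 + \left(10 + 64\right) = 536 + 74 = 610$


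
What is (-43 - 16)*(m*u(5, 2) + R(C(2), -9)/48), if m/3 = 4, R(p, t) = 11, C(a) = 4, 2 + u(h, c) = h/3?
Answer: 10679/48 ≈ 222.48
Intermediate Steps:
u(h, c) = -2 + h/3
m = 12 (m = 3*4 = 12)
(-43 - 16)*(m*u(5, 2) + R(C(2), -9)/48) = (-43 - 16)*(12*(-2 + (1/3)*5) + 11/48) = -59*(12*(-2 + 5/3) + 11*(1/48)) = -59*(12*(-1/3) + 11/48) = -59*(-4 + 11/48) = -59*(-181/48) = 10679/48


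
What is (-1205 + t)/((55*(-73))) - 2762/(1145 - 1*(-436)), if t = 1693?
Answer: -11860958/6347715 ≈ -1.8685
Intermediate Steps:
(-1205 + t)/((55*(-73))) - 2762/(1145 - 1*(-436)) = (-1205 + 1693)/((55*(-73))) - 2762/(1145 - 1*(-436)) = 488/(-4015) - 2762/(1145 + 436) = 488*(-1/4015) - 2762/1581 = -488/4015 - 2762*1/1581 = -488/4015 - 2762/1581 = -11860958/6347715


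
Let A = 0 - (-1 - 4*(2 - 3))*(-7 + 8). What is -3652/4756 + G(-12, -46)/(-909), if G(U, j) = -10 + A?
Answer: -814460/1080801 ≈ -0.75357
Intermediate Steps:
A = -3 (A = 0 - (-1 - 4*(-1)) = 0 - (-1 + 4) = 0 - 3 = -3)
G(U, j) = -13 (G(U, j) = -10 - 3 = -13)
-3652/4756 + G(-12, -46)/(-909) = -3652/4756 - 13/(-909) = -3652*1/4756 - 13*(-1/909) = -913/1189 + 13/909 = -814460/1080801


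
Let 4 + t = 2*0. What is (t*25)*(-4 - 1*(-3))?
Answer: 100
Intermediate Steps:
t = -4 (t = -4 + 2*0 = -4 + 0 = -4)
(t*25)*(-4 - 1*(-3)) = (-4*25)*(-4 - 1*(-3)) = -100*(-4 + 3) = -100*(-1) = 100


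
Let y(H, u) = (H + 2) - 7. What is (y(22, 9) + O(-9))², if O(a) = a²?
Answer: 9604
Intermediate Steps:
y(H, u) = -5 + H (y(H, u) = (2 + H) - 7 = -5 + H)
(y(22, 9) + O(-9))² = ((-5 + 22) + (-9)²)² = (17 + 81)² = 98² = 9604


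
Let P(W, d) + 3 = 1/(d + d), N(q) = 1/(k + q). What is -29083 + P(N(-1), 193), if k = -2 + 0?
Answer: -11227195/386 ≈ -29086.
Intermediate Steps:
k = -2
N(q) = 1/(-2 + q)
P(W, d) = -3 + 1/(2*d) (P(W, d) = -3 + 1/(d + d) = -3 + 1/(2*d))
-29083 + P(N(-1), 193) = -29083 + (-3 + (½)/193) = -29083 + (-3 + (½)*(1/193)) = -29083 + (-3 + 1/386) = -29083 - 1157/386 = -11227195/386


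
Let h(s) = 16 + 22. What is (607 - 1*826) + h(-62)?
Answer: -181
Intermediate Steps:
h(s) = 38
(607 - 1*826) + h(-62) = (607 - 1*826) + 38 = (607 - 826) + 38 = -219 + 38 = -181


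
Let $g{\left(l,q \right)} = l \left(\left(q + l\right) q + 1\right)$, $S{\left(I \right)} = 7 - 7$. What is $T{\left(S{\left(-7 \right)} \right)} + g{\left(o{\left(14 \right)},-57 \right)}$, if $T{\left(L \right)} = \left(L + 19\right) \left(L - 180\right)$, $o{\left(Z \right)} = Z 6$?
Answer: $-132612$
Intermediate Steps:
$o{\left(Z \right)} = 6 Z$
$S{\left(I \right)} = 0$
$T{\left(L \right)} = \left(-180 + L\right) \left(19 + L\right)$ ($T{\left(L \right)} = \left(19 + L\right) \left(-180 + L\right) = \left(-180 + L\right) \left(19 + L\right)$)
$g{\left(l,q \right)} = l \left(1 + q \left(l + q\right)\right)$ ($g{\left(l,q \right)} = l \left(\left(l + q\right) q + 1\right) = l \left(q \left(l + q\right) + 1\right) = l \left(1 + q \left(l + q\right)\right)$)
$T{\left(S{\left(-7 \right)} \right)} + g{\left(o{\left(14 \right)},-57 \right)} = \left(-3420 + 0^{2} - 0\right) + 6 \cdot 14 \left(1 + \left(-57\right)^{2} + 6 \cdot 14 \left(-57\right)\right) = \left(-3420 + 0 + 0\right) + 84 \left(1 + 3249 + 84 \left(-57\right)\right) = -3420 + 84 \left(1 + 3249 - 4788\right) = -3420 + 84 \left(-1538\right) = -3420 - 129192 = -132612$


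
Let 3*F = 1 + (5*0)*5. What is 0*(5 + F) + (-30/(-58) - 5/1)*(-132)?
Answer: 17160/29 ≈ 591.72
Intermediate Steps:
F = ⅓ (F = (1 + (5*0)*5)/3 = (1 + 0*5)/3 = (1 + 0)/3 = (⅓)*1 = ⅓ ≈ 0.33333)
0*(5 + F) + (-30/(-58) - 5/1)*(-132) = 0*(5 + ⅓) + (-30/(-58) - 5/1)*(-132) = 0*(16/3) + (-30*(-1/58) - 5*1)*(-132) = 0 + (15/29 - 5)*(-132) = 0 - 130/29*(-132) = 0 + 17160/29 = 17160/29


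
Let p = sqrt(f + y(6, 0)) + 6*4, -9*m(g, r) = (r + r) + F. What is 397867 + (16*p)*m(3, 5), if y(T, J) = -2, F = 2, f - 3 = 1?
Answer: 397355 - 64*sqrt(2)/3 ≈ 3.9733e+5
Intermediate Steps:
f = 4 (f = 3 + 1 = 4)
m(g, r) = -2/9 - 2*r/9 (m(g, r) = -((r + r) + 2)/9 = -(2*r + 2)/9 = -(2 + 2*r)/9 = -2/9 - 2*r/9)
p = 24 + sqrt(2) (p = sqrt(4 - 2) + 6*4 = sqrt(2) + 24 = 24 + sqrt(2) ≈ 25.414)
397867 + (16*p)*m(3, 5) = 397867 + (16*(24 + sqrt(2)))*(-2/9 - 2/9*5) = 397867 + (384 + 16*sqrt(2))*(-2/9 - 10/9) = 397867 + (384 + 16*sqrt(2))*(-4/3) = 397867 + (-512 - 64*sqrt(2)/3) = 397355 - 64*sqrt(2)/3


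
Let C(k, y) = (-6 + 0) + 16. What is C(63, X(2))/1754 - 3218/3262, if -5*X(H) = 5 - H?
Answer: -1402938/1430387 ≈ -0.98081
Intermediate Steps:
X(H) = -1 + H/5 (X(H) = -(5 - H)/5 = -1 + H/5)
C(k, y) = 10 (C(k, y) = -6 + 16 = 10)
C(63, X(2))/1754 - 3218/3262 = 10/1754 - 3218/3262 = 10*(1/1754) - 3218*1/3262 = 5/877 - 1609/1631 = -1402938/1430387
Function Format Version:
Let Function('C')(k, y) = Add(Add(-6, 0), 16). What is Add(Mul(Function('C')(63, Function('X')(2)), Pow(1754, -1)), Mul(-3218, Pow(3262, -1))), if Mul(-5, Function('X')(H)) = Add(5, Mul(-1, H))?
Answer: Rational(-1402938, 1430387) ≈ -0.98081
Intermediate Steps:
Function('X')(H) = Add(-1, Mul(Rational(1, 5), H)) (Function('X')(H) = Mul(Rational(-1, 5), Add(5, Mul(-1, H))) = Add(-1, Mul(Rational(1, 5), H)))
Function('C')(k, y) = 10 (Function('C')(k, y) = Add(-6, 16) = 10)
Add(Mul(Function('C')(63, Function('X')(2)), Pow(1754, -1)), Mul(-3218, Pow(3262, -1))) = Add(Mul(10, Pow(1754, -1)), Mul(-3218, Pow(3262, -1))) = Add(Mul(10, Rational(1, 1754)), Mul(-3218, Rational(1, 3262))) = Add(Rational(5, 877), Rational(-1609, 1631)) = Rational(-1402938, 1430387)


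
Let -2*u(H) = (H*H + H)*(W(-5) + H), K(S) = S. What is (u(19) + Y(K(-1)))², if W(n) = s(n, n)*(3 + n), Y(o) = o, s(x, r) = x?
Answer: 30371121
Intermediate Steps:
W(n) = n*(3 + n)
u(H) = -(10 + H)*(H + H²)/2 (u(H) = -(H*H + H)*(-5*(3 - 5) + H)/2 = -(H² + H)*(-5*(-2) + H)/2 = -(H + H²)*(10 + H)/2 = -(10 + H)*(H + H²)/2)
(u(19) + Y(K(-1)))² = (-½*19*(10 + 19² + 11*19) - 1)² = (-½*19*(10 + 361 + 209) - 1)² = (-½*19*580 - 1)² = (-5510 - 1)² = (-5511)² = 30371121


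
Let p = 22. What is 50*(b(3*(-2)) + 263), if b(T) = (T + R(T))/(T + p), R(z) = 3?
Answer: 105125/8 ≈ 13141.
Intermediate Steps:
b(T) = (3 + T)/(22 + T) (b(T) = (T + 3)/(T + 22) = (3 + T)/(22 + T))
50*(b(3*(-2)) + 263) = 50*((3 + 3*(-2))/(22 + 3*(-2)) + 263) = 50*((3 - 6)/(22 - 6) + 263) = 50*(-3/16 + 263) = 50*(4205/16) = 105125/8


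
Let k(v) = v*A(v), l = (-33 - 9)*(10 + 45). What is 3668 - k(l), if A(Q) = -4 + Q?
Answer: -5341672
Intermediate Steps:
l = -2310 (l = -42*55 = -2310)
k(v) = v*(-4 + v)
3668 - k(l) = 3668 - (-2310)*(-4 - 2310) = 3668 - (-2310)*(-2314) = 3668 - 1*5345340 = 3668 - 5345340 = -5341672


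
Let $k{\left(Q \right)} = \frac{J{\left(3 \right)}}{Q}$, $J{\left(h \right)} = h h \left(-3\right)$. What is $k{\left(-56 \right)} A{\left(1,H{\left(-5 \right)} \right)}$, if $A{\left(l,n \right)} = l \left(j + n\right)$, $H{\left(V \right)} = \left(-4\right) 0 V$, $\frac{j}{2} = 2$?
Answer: $\frac{27}{14} \approx 1.9286$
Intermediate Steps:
$j = 4$ ($j = 2 \cdot 2 = 4$)
$H{\left(V \right)} = 0$ ($H{\left(V \right)} = 0 V = 0$)
$A{\left(l,n \right)} = l \left(4 + n\right)$
$J{\left(h \right)} = - 3 h^{2}$ ($J{\left(h \right)} = h^{2} \left(-3\right) = - 3 h^{2}$)
$k{\left(Q \right)} = - \frac{27}{Q}$ ($k{\left(Q \right)} = \frac{\left(-3\right) 3^{2}}{Q} = \frac{\left(-3\right) 9}{Q} = - \frac{27}{Q}$)
$k{\left(-56 \right)} A{\left(1,H{\left(-5 \right)} \right)} = - \frac{27}{-56} \cdot 1 \left(4 + 0\right) = \left(-27\right) \left(- \frac{1}{56}\right) 1 \cdot 4 = \frac{27}{56} \cdot 4 = \frac{27}{14}$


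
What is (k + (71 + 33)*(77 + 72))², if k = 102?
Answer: 243297604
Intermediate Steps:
(k + (71 + 33)*(77 + 72))² = (102 + (71 + 33)*(77 + 72))² = (102 + 104*149)² = (102 + 15496)² = 15598² = 243297604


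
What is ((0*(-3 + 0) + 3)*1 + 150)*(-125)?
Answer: -19125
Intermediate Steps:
((0*(-3 + 0) + 3)*1 + 150)*(-125) = ((0*(-3) + 3)*1 + 150)*(-125) = ((0 + 3)*1 + 150)*(-125) = (3*1 + 150)*(-125) = (3 + 150)*(-125) = 153*(-125) = -19125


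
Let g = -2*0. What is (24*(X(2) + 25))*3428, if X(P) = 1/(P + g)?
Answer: 2097936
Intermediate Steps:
g = 0
X(P) = 1/P (X(P) = 1/(P + 0) = 1/P)
(24*(X(2) + 25))*3428 = (24*(1/2 + 25))*3428 = (24*(½ + 25))*3428 = (24*(51/2))*3428 = 612*3428 = 2097936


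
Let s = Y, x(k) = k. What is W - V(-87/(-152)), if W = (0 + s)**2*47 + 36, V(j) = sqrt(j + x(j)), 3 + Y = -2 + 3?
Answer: 224 - sqrt(1653)/38 ≈ 222.93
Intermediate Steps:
Y = -2 (Y = -3 + (-2 + 3) = -3 + 1 = -2)
s = -2
V(j) = sqrt(2)*sqrt(j) (V(j) = sqrt(j + j) = sqrt(2*j) = sqrt(2)*sqrt(j))
W = 224 (W = (0 - 2)**2*47 + 36 = (-2)**2*47 + 36 = 4*47 + 36 = 188 + 36 = 224)
W - V(-87/(-152)) = 224 - sqrt(2)*sqrt(-87/(-152)) = 224 - sqrt(2)*sqrt(-87*(-1/152)) = 224 - sqrt(2)*sqrt(87/152) = 224 - sqrt(2)*sqrt(3306)/76 = 224 - sqrt(1653)/38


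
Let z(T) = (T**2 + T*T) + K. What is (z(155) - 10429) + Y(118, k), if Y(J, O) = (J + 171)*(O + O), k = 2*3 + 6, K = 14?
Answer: 44571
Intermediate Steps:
z(T) = 14 + 2*T**2 (z(T) = (T**2 + T*T) + 14 = (T**2 + T**2) + 14 = 2*T**2 + 14 = 14 + 2*T**2)
k = 12 (k = 6 + 6 = 12)
Y(J, O) = 2*O*(171 + J) (Y(J, O) = (171 + J)*(2*O) = 2*O*(171 + J))
(z(155) - 10429) + Y(118, k) = ((14 + 2*155**2) - 10429) + 2*12*(171 + 118) = ((14 + 2*24025) - 10429) + 2*12*289 = ((14 + 48050) - 10429) + 6936 = (48064 - 10429) + 6936 = 37635 + 6936 = 44571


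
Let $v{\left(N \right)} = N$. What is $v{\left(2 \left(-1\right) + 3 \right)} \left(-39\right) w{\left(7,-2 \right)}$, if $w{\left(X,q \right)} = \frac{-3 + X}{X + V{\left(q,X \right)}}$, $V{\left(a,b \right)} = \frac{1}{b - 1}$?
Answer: $- \frac{936}{43} \approx -21.767$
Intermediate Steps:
$V{\left(a,b \right)} = \frac{1}{-1 + b}$
$w{\left(X,q \right)} = \frac{-3 + X}{X + \frac{1}{-1 + X}}$
$v{\left(2 \left(-1\right) + 3 \right)} \left(-39\right) w{\left(7,-2 \right)} = \left(2 \left(-1\right) + 3\right) \left(-39\right) \frac{\left(-1 + 7\right) \left(-3 + 7\right)}{1 + 7 \left(-1 + 7\right)} = \left(-2 + 3\right) \left(-39\right) \frac{1}{1 + 7 \cdot 6} \cdot 6 \cdot 4 = 1 \left(-39\right) \frac{1}{1 + 42} \cdot 6 \cdot 4 = - 39 \cdot \frac{1}{43} \cdot 6 \cdot 4 = \left(-39\right) \frac{24}{43} = - \frac{936}{43}$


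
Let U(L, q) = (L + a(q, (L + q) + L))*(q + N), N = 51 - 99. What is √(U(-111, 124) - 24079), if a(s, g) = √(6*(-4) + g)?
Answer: √(-32515 + 76*I*√122) ≈ 2.327 + 180.33*I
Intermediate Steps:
a(s, g) = √(-24 + g)
N = -48
U(L, q) = (-48 + q)*(L + √(-24 + q + 2*L)) (U(L, q) = (L + √(-24 + ((L + q) + L)))*(q - 48) = (L + √(-24 + (q + 2*L)))*(-48 + q) = (L + √(-24 + q + 2*L))*(-48 + q) = (-48 + q)*(L + √(-24 + q + 2*L)))
√(U(-111, 124) - 24079) = √((-48*(-111) - 48*√(-24 + 124 + 2*(-111)) - 111*124 + 124*√(-24 + 124 + 2*(-111))) - 24079) = √((5328 - 48*√(-24 + 124 - 222) - 13764 + 124*√(-24 + 124 - 222)) - 24079) = √((5328 - 48*I*√122 - 13764 + 124*√(-122)) - 24079) = √((5328 - 48*I*√122 - 13764 + 124*(I*√122)) - 24079) = √((5328 - 48*I*√122 - 13764 + 124*I*√122) - 24079) = √((-8436 + 76*I*√122) - 24079) = √(-32515 + 76*I*√122)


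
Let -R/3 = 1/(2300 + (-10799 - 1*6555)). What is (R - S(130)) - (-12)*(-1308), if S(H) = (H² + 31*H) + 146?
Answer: -184521895/5018 ≈ -36772.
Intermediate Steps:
S(H) = 146 + H² + 31*H
R = 1/5018 (R = -3/(2300 + (-10799 - 1*6555)) = -3/(2300 + (-10799 - 6555)) = -3/(2300 - 17354) = -3/(-15054) = -3*(-1/15054) = 1/5018 ≈ 0.00019928)
(R - S(130)) - (-12)*(-1308) = (1/5018 - (146 + 130² + 31*130)) - (-12)*(-1308) = (1/5018 - (146 + 16900 + 4030)) - 1*15696 = (1/5018 - 1*21076) - 15696 = (1/5018 - 21076) - 15696 = -105759367/5018 - 15696 = -184521895/5018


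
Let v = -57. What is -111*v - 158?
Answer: 6169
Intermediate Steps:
-111*v - 158 = -111*(-57) - 158 = 6327 - 158 = 6169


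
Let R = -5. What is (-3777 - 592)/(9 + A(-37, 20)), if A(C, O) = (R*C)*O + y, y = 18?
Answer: -4369/3727 ≈ -1.1723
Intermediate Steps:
A(C, O) = 18 - 5*C*O (A(C, O) = (-5*C)*O + 18 = -5*C*O + 18 = 18 - 5*C*O)
(-3777 - 592)/(9 + A(-37, 20)) = (-3777 - 592)/(9 + (18 - 5*(-37)*20)) = -4369/(9 + (18 + 3700)) = -4369/(9 + 3718) = -4369/3727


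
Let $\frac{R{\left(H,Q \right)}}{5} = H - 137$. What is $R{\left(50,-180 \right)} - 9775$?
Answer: $-10210$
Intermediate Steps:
$R{\left(H,Q \right)} = -685 + 5 H$ ($R{\left(H,Q \right)} = 5 \left(H - 137\right) = 5 \left(-137 + H\right) = -685 + 5 H$)
$R{\left(50,-180 \right)} - 9775 = \left(-685 + 5 \cdot 50\right) - 9775 = \left(-685 + 250\right) - 9775 = -435 - 9775 = -10210$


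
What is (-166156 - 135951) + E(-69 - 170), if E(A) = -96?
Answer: -302203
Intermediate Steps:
(-166156 - 135951) + E(-69 - 170) = (-166156 - 135951) - 96 = -302107 - 96 = -302203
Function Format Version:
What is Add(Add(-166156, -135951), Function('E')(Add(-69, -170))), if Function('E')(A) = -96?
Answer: -302203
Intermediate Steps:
Add(Add(-166156, -135951), Function('E')(Add(-69, -170))) = Add(Add(-166156, -135951), -96) = Add(-302107, -96) = -302203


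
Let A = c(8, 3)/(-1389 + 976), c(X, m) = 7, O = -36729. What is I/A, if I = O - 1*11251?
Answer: 2830820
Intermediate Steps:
A = -1/59 (A = 7/(-1389 + 976) = 7/(-413) = -1/413*7 = -1/59 ≈ -0.016949)
I = -47980 (I = -36729 - 1*11251 = -36729 - 11251 = -47980)
I/A = -47980/(-1/59) = -47980*(-59) = 2830820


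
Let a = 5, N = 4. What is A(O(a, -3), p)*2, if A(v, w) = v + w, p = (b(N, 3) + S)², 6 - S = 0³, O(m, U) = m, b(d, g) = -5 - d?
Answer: 28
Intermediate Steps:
S = 6 (S = 6 - 1*0³ = 6 - 1*0 = 6 + 0 = 6)
p = 9 (p = ((-5 - 1*4) + 6)² = ((-5 - 4) + 6)² = (-9 + 6)² = (-3)² = 9)
A(O(a, -3), p)*2 = (5 + 9)*2 = 14*2 = 28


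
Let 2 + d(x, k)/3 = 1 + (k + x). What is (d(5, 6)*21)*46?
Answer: 28980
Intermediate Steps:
d(x, k) = -3 + 3*k + 3*x (d(x, k) = -6 + 3*(1 + (k + x)) = -6 + 3*(1 + k + x) = -6 + (3 + 3*k + 3*x) = -3 + 3*k + 3*x)
(d(5, 6)*21)*46 = ((-3 + 3*6 + 3*5)*21)*46 = ((-3 + 18 + 15)*21)*46 = (30*21)*46 = 630*46 = 28980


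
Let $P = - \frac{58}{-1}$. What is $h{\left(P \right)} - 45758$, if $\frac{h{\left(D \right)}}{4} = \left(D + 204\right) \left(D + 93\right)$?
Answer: $112490$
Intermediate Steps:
$P = 58$ ($P = \left(-58\right) \left(-1\right) = 58$)
$h{\left(D \right)} = 4 \left(93 + D\right) \left(204 + D\right)$ ($h{\left(D \right)} = 4 \left(D + 204\right) \left(D + 93\right) = 4 \left(204 + D\right) \left(93 + D\right) = 4 \left(93 + D\right) \left(204 + D\right)$)
$h{\left(P \right)} - 45758 = \left(75888 + 4 \cdot 58^{2} + 1188 \cdot 58\right) - 45758 = \left(75888 + 4 \cdot 3364 + 68904\right) - 45758 = \left(75888 + 13456 + 68904\right) - 45758 = 158248 - 45758 = 112490$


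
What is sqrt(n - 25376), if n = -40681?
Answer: I*sqrt(66057) ≈ 257.02*I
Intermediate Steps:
sqrt(n - 25376) = sqrt(-40681 - 25376) = sqrt(-66057) = I*sqrt(66057)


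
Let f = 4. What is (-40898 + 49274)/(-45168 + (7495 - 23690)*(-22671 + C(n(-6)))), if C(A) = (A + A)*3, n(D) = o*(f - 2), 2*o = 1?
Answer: 2792/122338169 ≈ 2.2822e-5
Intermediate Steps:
o = ½ (o = (½)*1 = ½ ≈ 0.50000)
n(D) = 1 (n(D) = (4 - 2)/2 = (½)*2 = 1)
C(A) = 6*A (C(A) = (2*A)*3 = 6*A)
(-40898 + 49274)/(-45168 + (7495 - 23690)*(-22671 + C(n(-6)))) = (-40898 + 49274)/(-45168 + (7495 - 23690)*(-22671 + 6*1)) = 8376/(-45168 - 16195*(-22671 + 6)) = 8376/(-45168 - 16195*(-22665)) = 8376/(-45168 + 367059675) = 8376/367014507 = 8376*(1/367014507) = 2792/122338169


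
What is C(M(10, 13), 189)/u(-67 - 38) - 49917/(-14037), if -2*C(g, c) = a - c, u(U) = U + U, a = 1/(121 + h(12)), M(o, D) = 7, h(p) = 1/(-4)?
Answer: 2948274383/949181940 ≈ 3.1061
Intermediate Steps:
h(p) = -¼
a = 4/483 (a = 1/(121 - ¼) = 1/(483/4) = 4/483 ≈ 0.0082816)
u(U) = 2*U
C(g, c) = -2/483 + c/2 (C(g, c) = -(4/483 - c)/2 = -2/483 + c/2)
C(M(10, 13), 189)/u(-67 - 38) - 49917/(-14037) = (-2/483 + (½)*189)/((2*(-67 - 38))) - 49917/(-14037) = (-2/483 + 189/2)/((2*(-105))) - 49917*(-1/14037) = (91283/966)/(-210) + 16639/4679 = (91283/966)*(-1/210) + 16639/4679 = -91283/202860 + 16639/4679 = 2948274383/949181940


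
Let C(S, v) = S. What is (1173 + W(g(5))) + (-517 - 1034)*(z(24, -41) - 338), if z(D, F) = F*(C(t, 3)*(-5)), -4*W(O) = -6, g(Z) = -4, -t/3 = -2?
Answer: -2764635/2 ≈ -1.3823e+6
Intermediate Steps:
t = 6 (t = -3*(-2) = 6)
W(O) = 3/2 (W(O) = -¼*(-6) = 3/2)
z(D, F) = -30*F (z(D, F) = F*(6*(-5)) = F*(-30) = -30*F)
(1173 + W(g(5))) + (-517 - 1034)*(z(24, -41) - 338) = (1173 + 3/2) + (-517 - 1034)*(-30*(-41) - 338) = 2349/2 - 1551*(1230 - 338) = 2349/2 - 1551*892 = 2349/2 - 1383492 = -2764635/2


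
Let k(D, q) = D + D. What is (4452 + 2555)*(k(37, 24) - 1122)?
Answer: -7343336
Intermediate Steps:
k(D, q) = 2*D
(4452 + 2555)*(k(37, 24) - 1122) = (4452 + 2555)*(2*37 - 1122) = 7007*(74 - 1122) = 7007*(-1048) = -7343336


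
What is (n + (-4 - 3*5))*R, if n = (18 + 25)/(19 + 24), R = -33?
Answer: 594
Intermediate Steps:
n = 1 (n = 43/43 = 43*(1/43) = 1)
(n + (-4 - 3*5))*R = (1 + (-4 - 3*5))*(-33) = (1 + (-4 - 15))*(-33) = (1 - 19)*(-33) = -18*(-33) = 594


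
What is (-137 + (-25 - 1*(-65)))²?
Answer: 9409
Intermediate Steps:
(-137 + (-25 - 1*(-65)))² = (-137 + (-25 + 65))² = (-137 + 40)² = (-97)² = 9409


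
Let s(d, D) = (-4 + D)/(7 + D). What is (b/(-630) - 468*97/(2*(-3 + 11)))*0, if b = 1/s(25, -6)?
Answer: 0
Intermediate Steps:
s(d, D) = (-4 + D)/(7 + D)
b = -1/10 (b = 1/((-4 - 6)/(7 - 6)) = 1/(-10/1) = 1/(1*(-10)) = 1/(-10) = -1/10 ≈ -0.10000)
(b/(-630) - 468*97/(2*(-3 + 11)))*0 = (-1/10/(-630) - 468*97/(2*(-3 + 11)))*0 = (-1/10*(-1/630) - 468/(-10*8*(-1/485)))*0 = (1/6300 - 468/((-80*(-1/485))))*0 = (1/6300 - 468/16/97)*0 = (1/6300 - 468*97/16)*0 = (1/6300 - 11349/4)*0 = -8937337/3150*0 = 0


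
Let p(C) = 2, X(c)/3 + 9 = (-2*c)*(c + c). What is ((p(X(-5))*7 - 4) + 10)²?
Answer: 400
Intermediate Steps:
X(c) = -27 - 12*c² (X(c) = -27 + 3*((-2*c)*(c + c)) = -27 + 3*((-2*c)*(2*c)) = -27 + 3*(-4*c²) = -27 - 12*c²)
((p(X(-5))*7 - 4) + 10)² = ((2*7 - 4) + 10)² = ((14 - 4) + 10)² = (10 + 10)² = 20² = 400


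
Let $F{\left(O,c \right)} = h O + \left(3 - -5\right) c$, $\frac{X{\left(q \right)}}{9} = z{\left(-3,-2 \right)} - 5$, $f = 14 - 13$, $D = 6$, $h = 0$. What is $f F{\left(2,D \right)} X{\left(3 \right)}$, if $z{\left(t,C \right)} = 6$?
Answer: $432$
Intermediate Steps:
$f = 1$
$X{\left(q \right)} = 9$ ($X{\left(q \right)} = 9 \left(6 - 5\right) = 9 \cdot 1 = 9$)
$F{\left(O,c \right)} = 8 c$ ($F{\left(O,c \right)} = 0 O + \left(3 - -5\right) c = 0 + \left(3 + 5\right) c = 0 + 8 c = 8 c$)
$f F{\left(2,D \right)} X{\left(3 \right)} = 1 \cdot 8 \cdot 6 \cdot 9 = 1 \cdot 48 \cdot 9 = 48 \cdot 9 = 432$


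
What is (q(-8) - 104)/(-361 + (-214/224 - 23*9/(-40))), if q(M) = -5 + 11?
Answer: 54880/199797 ≈ 0.27468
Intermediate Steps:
q(M) = 6
(q(-8) - 104)/(-361 + (-214/224 - 23*9/(-40))) = (6 - 104)/(-361 + (-214/224 - 23*9/(-40))) = -98/(-361 + (-214*1/224 - 207*(-1/40))) = -98/(-361 + (-107/112 + 207/40)) = -98/(-361 + 2363/560) = -98/(-199797/560) = -98*(-560/199797) = 54880/199797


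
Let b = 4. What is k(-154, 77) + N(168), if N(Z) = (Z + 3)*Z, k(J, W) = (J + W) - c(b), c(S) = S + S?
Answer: 28643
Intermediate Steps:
c(S) = 2*S
k(J, W) = -8 + J + W (k(J, W) = (J + W) - 2*4 = (J + W) - 1*8 = (J + W) - 8 = -8 + J + W)
N(Z) = Z*(3 + Z) (N(Z) = (3 + Z)*Z = Z*(3 + Z))
k(-154, 77) + N(168) = (-8 - 154 + 77) + 168*(3 + 168) = -85 + 168*171 = -85 + 28728 = 28643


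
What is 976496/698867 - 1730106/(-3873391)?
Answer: 4991464807838/2706985147997 ≈ 1.8439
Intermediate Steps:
976496/698867 - 1730106/(-3873391) = 976496*(1/698867) - 1730106*(-1/3873391) = 976496/698867 + 1730106/3873391 = 4991464807838/2706985147997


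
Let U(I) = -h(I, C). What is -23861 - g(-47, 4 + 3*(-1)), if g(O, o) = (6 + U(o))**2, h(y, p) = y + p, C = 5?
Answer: -23861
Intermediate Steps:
h(y, p) = p + y
U(I) = -5 - I (U(I) = -(5 + I) = -5 - I)
g(O, o) = (1 - o)**2 (g(O, o) = (6 + (-5 - o))**2 = (1 - o)**2)
-23861 - g(-47, 4 + 3*(-1)) = -23861 - (-1 + (4 + 3*(-1)))**2 = -23861 - (-1 + (4 - 3))**2 = -23861 - (-1 + 1)**2 = -23861 - 1*0**2 = -23861 - 1*0 = -23861 + 0 = -23861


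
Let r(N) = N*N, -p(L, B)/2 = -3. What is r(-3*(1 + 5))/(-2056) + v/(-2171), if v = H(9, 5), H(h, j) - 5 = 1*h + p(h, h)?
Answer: -186131/1115894 ≈ -0.16680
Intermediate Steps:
p(L, B) = 6 (p(L, B) = -2*(-3) = 6)
r(N) = N**2
H(h, j) = 11 + h (H(h, j) = 5 + (1*h + 6) = 5 + (h + 6) = 5 + (6 + h) = 11 + h)
v = 20 (v = 11 + 9 = 20)
r(-3*(1 + 5))/(-2056) + v/(-2171) = (-3*(1 + 5))**2/(-2056) + 20/(-2171) = (-3*6)**2*(-1/2056) + 20*(-1/2171) = (-18)**2*(-1/2056) - 20/2171 = 324*(-1/2056) - 20/2171 = -81/514 - 20/2171 = -186131/1115894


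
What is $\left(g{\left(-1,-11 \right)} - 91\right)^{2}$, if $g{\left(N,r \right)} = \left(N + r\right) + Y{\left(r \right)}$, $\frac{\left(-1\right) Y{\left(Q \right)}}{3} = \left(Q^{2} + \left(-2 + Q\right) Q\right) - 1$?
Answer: $795664$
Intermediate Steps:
$Y{\left(Q \right)} = 3 - 3 Q^{2} - 3 Q \left(-2 + Q\right)$ ($Y{\left(Q \right)} = - 3 \left(\left(Q^{2} + \left(-2 + Q\right) Q\right) - 1\right) = - 3 \left(\left(Q^{2} + Q \left(-2 + Q\right)\right) - 1\right) = - 3 \left(-1 + Q^{2} + Q \left(-2 + Q\right)\right) = 3 - 3 Q^{2} - 3 Q \left(-2 + Q\right)$)
$g{\left(N,r \right)} = 3 + N - 6 r^{2} + 7 r$ ($g{\left(N,r \right)} = \left(N + r\right) + \left(3 - 6 r^{2} + 6 r\right) = 3 + N - 6 r^{2} + 7 r$)
$\left(g{\left(-1,-11 \right)} - 91\right)^{2} = \left(\left(3 - 1 - 6 \left(-11\right)^{2} + 7 \left(-11\right)\right) - 91\right)^{2} = \left(\left(3 - 1 - 726 - 77\right) - 91\right)^{2} = \left(-801 - 91\right)^{2} = \left(-892\right)^{2} = 795664$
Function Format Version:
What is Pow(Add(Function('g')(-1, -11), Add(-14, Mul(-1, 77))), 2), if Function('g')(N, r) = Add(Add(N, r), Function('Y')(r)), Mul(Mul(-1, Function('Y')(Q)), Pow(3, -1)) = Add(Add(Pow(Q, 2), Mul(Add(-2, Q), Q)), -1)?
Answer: 795664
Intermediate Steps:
Function('Y')(Q) = Add(3, Mul(-3, Pow(Q, 2)), Mul(-3, Q, Add(-2, Q))) (Function('Y')(Q) = Mul(-3, Add(Add(Pow(Q, 2), Mul(Add(-2, Q), Q)), -1)) = Mul(-3, Add(Add(Pow(Q, 2), Mul(Q, Add(-2, Q))), -1)) = Mul(-3, Add(-1, Pow(Q, 2), Mul(Q, Add(-2, Q)))) = Add(3, Mul(-3, Pow(Q, 2)), Mul(-3, Q, Add(-2, Q))))
Function('g')(N, r) = Add(3, N, Mul(-6, Pow(r, 2)), Mul(7, r)) (Function('g')(N, r) = Add(Add(N, r), Add(3, Mul(-6, Pow(r, 2)), Mul(6, r))) = Add(3, N, Mul(-6, Pow(r, 2)), Mul(7, r)))
Pow(Add(Function('g')(-1, -11), Add(-14, Mul(-1, 77))), 2) = Pow(Add(Add(3, -1, Mul(-6, Pow(-11, 2)), Mul(7, -11)), Add(-14, Mul(-1, 77))), 2) = Pow(Add(Add(3, -1, Mul(-6, 121), -77), Add(-14, -77)), 2) = Pow(Add(Add(3, -1, -726, -77), -91), 2) = Pow(Add(-801, -91), 2) = Pow(-892, 2) = 795664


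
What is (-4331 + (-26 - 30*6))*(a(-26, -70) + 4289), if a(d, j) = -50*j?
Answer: -35338693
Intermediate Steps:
(-4331 + (-26 - 30*6))*(a(-26, -70) + 4289) = (-4331 + (-26 - 30*6))*(-50*(-70) + 4289) = (-4331 + (-26 - 180))*(3500 + 4289) = (-4331 - 206)*7789 = -4537*7789 = -35338693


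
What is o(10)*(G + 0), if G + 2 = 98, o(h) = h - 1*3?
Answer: 672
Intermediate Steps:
o(h) = -3 + h (o(h) = h - 3 = -3 + h)
G = 96 (G = -2 + 98 = 96)
o(10)*(G + 0) = (-3 + 10)*(96 + 0) = 7*96 = 672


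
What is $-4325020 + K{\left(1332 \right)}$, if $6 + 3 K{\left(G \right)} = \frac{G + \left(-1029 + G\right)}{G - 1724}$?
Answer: $- \frac{1695409169}{392} \approx -4.325 \cdot 10^{6}$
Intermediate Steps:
$K{\left(G \right)} = -2 + \frac{-1029 + 2 G}{3 \left(-1724 + G\right)}$ ($K{\left(G \right)} = -2 + \frac{\left(G + \left(-1029 + G\right)\right) \frac{1}{G - 1724}}{3} = -2 + \frac{\left(-1029 + 2 G\right) \frac{1}{-1724 + G}}{3} = -2 + \frac{\frac{1}{-1724 + G} \left(-1029 + 2 G\right)}{3} = -2 + \frac{-1029 + 2 G}{3 \left(-1724 + G\right)}$)
$-4325020 + K{\left(1332 \right)} = -4325020 + \frac{9315 - 5328}{3 \left(-1724 + 1332\right)} = -4325020 + \frac{9315 - 5328}{3 \left(-392\right)} = -4325020 + \frac{1}{3} \left(- \frac{1}{392}\right) 3987 = -4325020 - \frac{1329}{392} = - \frac{1695409169}{392}$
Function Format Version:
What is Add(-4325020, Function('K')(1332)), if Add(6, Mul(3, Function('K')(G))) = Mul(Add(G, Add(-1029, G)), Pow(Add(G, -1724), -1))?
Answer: Rational(-1695409169, 392) ≈ -4.3250e+6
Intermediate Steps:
Function('K')(G) = Add(-2, Mul(Rational(1, 3), Pow(Add(-1724, G), -1), Add(-1029, Mul(2, G)))) (Function('K')(G) = Add(-2, Mul(Rational(1, 3), Mul(Add(G, Add(-1029, G)), Pow(Add(G, -1724), -1)))) = Add(-2, Mul(Rational(1, 3), Mul(Add(-1029, Mul(2, G)), Pow(Add(-1724, G), -1)))) = Add(-2, Mul(Rational(1, 3), Mul(Pow(Add(-1724, G), -1), Add(-1029, Mul(2, G))))) = Add(-2, Mul(Rational(1, 3), Pow(Add(-1724, G), -1), Add(-1029, Mul(2, G)))))
Add(-4325020, Function('K')(1332)) = Add(-4325020, Mul(Rational(1, 3), Pow(Add(-1724, 1332), -1), Add(9315, Mul(-4, 1332)))) = Add(-4325020, Mul(Rational(1, 3), Pow(-392, -1), Add(9315, -5328))) = Add(-4325020, Mul(Rational(1, 3), Rational(-1, 392), 3987)) = Add(-4325020, Rational(-1329, 392)) = Rational(-1695409169, 392)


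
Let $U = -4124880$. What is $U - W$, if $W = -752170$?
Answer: $-3372710$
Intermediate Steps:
$U - W = -4124880 - -752170 = -4124880 + 752170 = -3372710$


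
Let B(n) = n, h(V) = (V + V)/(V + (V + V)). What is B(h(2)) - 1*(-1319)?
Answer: 3959/3 ≈ 1319.7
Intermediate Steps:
h(V) = ⅔ (h(V) = (2*V)/(V + 2*V) = (2*V)/((3*V)) = (2*V)*(1/(3*V)) = ⅔)
B(h(2)) - 1*(-1319) = ⅔ - 1*(-1319) = ⅔ + 1319 = 3959/3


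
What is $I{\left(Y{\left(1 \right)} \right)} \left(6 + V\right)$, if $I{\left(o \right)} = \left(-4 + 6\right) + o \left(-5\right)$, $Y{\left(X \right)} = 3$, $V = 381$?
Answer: $-5031$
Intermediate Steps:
$I{\left(o \right)} = 2 - 5 o$
$I{\left(Y{\left(1 \right)} \right)} \left(6 + V\right) = \left(2 - 15\right) \left(6 + 381\right) = \left(2 - 15\right) 387 = \left(-13\right) 387 = -5031$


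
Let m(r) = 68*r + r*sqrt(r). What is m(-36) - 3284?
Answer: -5732 - 216*I ≈ -5732.0 - 216.0*I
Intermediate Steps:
m(r) = r**(3/2) + 68*r (m(r) = 68*r + r**(3/2) = r**(3/2) + 68*r)
m(-36) - 3284 = ((-36)**(3/2) + 68*(-36)) - 3284 = (-216*I - 2448) - 3284 = (-2448 - 216*I) - 3284 = -5732 - 216*I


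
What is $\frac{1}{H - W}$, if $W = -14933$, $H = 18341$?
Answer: $\frac{1}{33274} \approx 3.0053 \cdot 10^{-5}$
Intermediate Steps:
$\frac{1}{H - W} = \frac{1}{18341 - -14933} = \frac{1}{18341 + 14933} = \frac{1}{33274}$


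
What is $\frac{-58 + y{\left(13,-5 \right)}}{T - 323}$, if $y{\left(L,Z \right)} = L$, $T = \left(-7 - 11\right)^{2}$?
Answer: $-45$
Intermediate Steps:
$T = 324$ ($T = \left(-18\right)^{2} = 324$)
$\frac{-58 + y{\left(13,-5 \right)}}{T - 323} = \frac{-58 + 13}{324 - 323} = - \frac{45}{1} = \left(-45\right) 1 = -45$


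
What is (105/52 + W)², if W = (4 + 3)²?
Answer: 7038409/2704 ≈ 2603.0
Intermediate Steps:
W = 49 (W = 7² = 49)
(105/52 + W)² = (105/52 + 49)² = (2653/52)² = 7038409/2704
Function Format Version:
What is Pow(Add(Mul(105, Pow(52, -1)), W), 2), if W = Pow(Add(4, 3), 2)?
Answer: Rational(7038409, 2704) ≈ 2603.0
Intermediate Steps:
W = 49 (W = Pow(7, 2) = 49)
Pow(Add(Mul(105, Pow(52, -1)), W), 2) = Pow(Add(Mul(105, Pow(52, -1)), 49), 2) = Pow(Add(Mul(105, Rational(1, 52)), 49), 2) = Pow(Add(Rational(105, 52), 49), 2) = Pow(Rational(2653, 52), 2) = Rational(7038409, 2704)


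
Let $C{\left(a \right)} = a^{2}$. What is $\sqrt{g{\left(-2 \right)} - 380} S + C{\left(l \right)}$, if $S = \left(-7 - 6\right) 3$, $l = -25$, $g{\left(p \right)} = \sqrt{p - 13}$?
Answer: $625 - 39 \sqrt{-380 + i \sqrt{15}} \approx 621.13 - 760.26 i$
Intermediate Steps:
$g{\left(p \right)} = \sqrt{-13 + p}$
$S = -39$ ($S = \left(-13\right) 3 = -39$)
$\sqrt{g{\left(-2 \right)} - 380} S + C{\left(l \right)} = \sqrt{\sqrt{-13 - 2} - 380} \left(-39\right) + \left(-25\right)^{2} = \sqrt{\sqrt{-15} - 380} \left(-39\right) + 625 = \sqrt{i \sqrt{15} - 380} \left(-39\right) + 625 = \sqrt{-380 + i \sqrt{15}} \left(-39\right) + 625 = - 39 \sqrt{-380 + i \sqrt{15}} + 625 = 625 - 39 \sqrt{-380 + i \sqrt{15}}$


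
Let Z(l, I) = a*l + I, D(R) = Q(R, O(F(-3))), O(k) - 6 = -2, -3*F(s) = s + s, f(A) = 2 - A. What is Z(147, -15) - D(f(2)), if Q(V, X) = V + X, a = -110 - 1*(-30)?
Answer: -11779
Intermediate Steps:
F(s) = -2*s/3 (F(s) = -(s + s)/3 = -2*s/3)
a = -80 (a = -110 + 30 = -80)
O(k) = 4 (O(k) = 6 - 2 = 4)
D(R) = 4 + R (D(R) = R + 4 = 4 + R)
Z(l, I) = I - 80*l (Z(l, I) = -80*l + I = I - 80*l)
Z(147, -15) - D(f(2)) = (-15 - 80*147) - (4 + (2 - 1*2)) = (-15 - 11760) - (4 + (2 - 2)) = -11775 - (4 + 0) = -11775 - 1*4 = -11775 - 4 = -11779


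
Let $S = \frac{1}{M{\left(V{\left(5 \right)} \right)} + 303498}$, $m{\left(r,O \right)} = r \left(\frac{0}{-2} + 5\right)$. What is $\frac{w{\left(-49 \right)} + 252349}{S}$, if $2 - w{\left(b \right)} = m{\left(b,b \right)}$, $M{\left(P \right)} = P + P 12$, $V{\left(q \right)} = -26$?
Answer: $76577003360$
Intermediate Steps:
$M{\left(P \right)} = 13 P$ ($M{\left(P \right)} = P + 12 P = 13 P$)
$m{\left(r,O \right)} = 5 r$ ($m{\left(r,O \right)} = r \left(0 \left(- \frac{1}{2}\right) + 5\right) = r \left(0 + 5\right) = r 5 = 5 r$)
$w{\left(b \right)} = 2 - 5 b$
$S = \frac{1}{303160}$ ($S = \frac{1}{13 \left(-26\right) + 303498} = \frac{1}{-338 + 303498} = \frac{1}{303160} \approx 3.2986 \cdot 10^{-6}$)
$\frac{w{\left(-49 \right)} + 252349}{S} = \left(\left(2 - -245\right) + 252349\right) \frac{1}{\frac{1}{303160}} = \left(\left(2 + 245\right) + 252349\right) 303160 = \left(247 + 252349\right) 303160 = 252596 \cdot 303160 = 76577003360$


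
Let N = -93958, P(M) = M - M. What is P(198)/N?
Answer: 0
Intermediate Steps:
P(M) = 0
P(198)/N = 0/(-93958) = 0*(-1/93958) = 0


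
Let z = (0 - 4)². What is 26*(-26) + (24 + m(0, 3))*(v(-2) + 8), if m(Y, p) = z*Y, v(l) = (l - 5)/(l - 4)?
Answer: -456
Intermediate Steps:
z = 16 (z = (-4)² = 16)
v(l) = (-5 + l)/(-4 + l)
m(Y, p) = 16*Y
26*(-26) + (24 + m(0, 3))*(v(-2) + 8) = 26*(-26) + (24 + 16*0)*((-5 - 2)/(-4 - 2) + 8) = -676 + (24 + 0)*(-7/(-6) + 8) = -676 + 24*(-⅙*(-7) + 8) = -676 + 24*(7/6 + 8) = -676 + 24*(55/6) = -676 + 220 = -456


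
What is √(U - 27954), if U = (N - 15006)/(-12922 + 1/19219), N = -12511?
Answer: I*√191553199371705642735/82782639 ≈ 167.19*I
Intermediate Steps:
U = 528849223/248347917 (U = (-12511 - 15006)/(-12922 + 1/19219) = -27517/(-12922 + 1/19219) = -27517/(-248347917/19219) = -27517*(-19219/248347917) = 528849223/248347917 ≈ 2.1295)
√(U - 27954) = √(528849223/248347917 - 27954) = √(-6941788822595/248347917) = I*√191553199371705642735/82782639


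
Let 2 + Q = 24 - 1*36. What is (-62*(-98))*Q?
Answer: -85064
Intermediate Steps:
Q = -14 (Q = -2 + (24 - 1*36) = -2 + (24 - 36) = -2 - 12 = -14)
(-62*(-98))*Q = -62*(-98)*(-14) = 6076*(-14) = -85064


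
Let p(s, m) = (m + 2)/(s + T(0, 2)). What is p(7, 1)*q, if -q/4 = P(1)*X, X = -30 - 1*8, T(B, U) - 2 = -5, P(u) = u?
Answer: 114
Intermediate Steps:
T(B, U) = -3 (T(B, U) = 2 - 5 = -3)
X = -38 (X = -30 - 8 = -38)
p(s, m) = (2 + m)/(-3 + s) (p(s, m) = (m + 2)/(s - 3) = (2 + m)/(-3 + s))
q = 152 (q = -4*(-38) = 152)
p(7, 1)*q = ((2 + 1)/(-3 + 7))*152 = (3/4)*152 = ((¼)*3)*152 = (¾)*152 = 114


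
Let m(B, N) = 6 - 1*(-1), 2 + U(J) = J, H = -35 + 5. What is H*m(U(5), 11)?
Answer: -210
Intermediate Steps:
H = -30
U(J) = -2 + J
m(B, N) = 7 (m(B, N) = 6 + 1 = 7)
H*m(U(5), 11) = -30*7 = -210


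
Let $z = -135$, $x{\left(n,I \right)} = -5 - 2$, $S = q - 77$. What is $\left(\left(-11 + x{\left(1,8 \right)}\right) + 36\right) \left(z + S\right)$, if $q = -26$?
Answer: $-4284$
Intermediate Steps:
$S = -103$ ($S = -26 - 77 = -103$)
$x{\left(n,I \right)} = -7$
$\left(\left(-11 + x{\left(1,8 \right)}\right) + 36\right) \left(z + S\right) = \left(\left(-11 - 7\right) + 36\right) \left(-135 - 103\right) = \left(-18 + 36\right) \left(-238\right) = 18 \left(-238\right) = -4284$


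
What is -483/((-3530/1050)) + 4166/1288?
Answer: 33395759/227332 ≈ 146.90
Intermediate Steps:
-483/((-3530/1050)) + 4166/1288 = -483/((-3530*1/1050)) + 4166*(1/1288) = -483/(-353/105) + 2083/644 = -483*(-105/353) + 2083/644 = 50715/353 + 2083/644 = 33395759/227332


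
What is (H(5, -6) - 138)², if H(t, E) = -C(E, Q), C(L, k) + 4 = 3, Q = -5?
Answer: 18769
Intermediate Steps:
C(L, k) = -1 (C(L, k) = -4 + 3 = -1)
H(t, E) = 1 (H(t, E) = -1*(-1) = 1)
(H(5, -6) - 138)² = (1 - 138)² = (-137)² = 18769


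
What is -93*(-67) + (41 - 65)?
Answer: 6207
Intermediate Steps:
-93*(-67) + (41 - 65) = 6231 - 24 = 6207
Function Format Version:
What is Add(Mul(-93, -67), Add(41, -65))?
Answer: 6207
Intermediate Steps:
Add(Mul(-93, -67), Add(41, -65)) = Add(6231, -24) = 6207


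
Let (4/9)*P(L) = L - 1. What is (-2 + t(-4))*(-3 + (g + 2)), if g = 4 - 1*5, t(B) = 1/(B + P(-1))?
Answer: 72/17 ≈ 4.2353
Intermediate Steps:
P(L) = -9/4 + 9*L/4 (P(L) = 9*(L - 1)/4 = 9*(-1 + L)/4 = -9/4 + 9*L/4)
t(B) = 1/(-9/2 + B) (t(B) = 1/(B + (-9/4 + (9/4)*(-1))) = 1/(B + (-9/4 - 9/4)) = 1/(B - 9/2) = 1/(-9/2 + B))
g = -1 (g = 4 - 5 = -1)
(-2 + t(-4))*(-3 + (g + 2)) = (-2 + 2/(-9 + 2*(-4)))*(-3 + (-1 + 2)) = (-2 + 2/(-9 - 8))*(-3 + 1) = (-2 + 2/(-17))*(-2) = (-2 + 2*(-1/17))*(-2) = (-2 - 2/17)*(-2) = -36/17*(-2) = 72/17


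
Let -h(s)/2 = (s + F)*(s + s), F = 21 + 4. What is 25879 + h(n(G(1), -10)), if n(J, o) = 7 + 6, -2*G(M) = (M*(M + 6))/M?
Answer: 23903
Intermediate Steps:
F = 25
G(M) = -3 - M/2 (G(M) = -M*(M + 6)/(2*M) = -M*(6 + M)/(2*M) = -(6 + M)/2 = -3 - M/2)
n(J, o) = 13
h(s) = -4*s*(25 + s) (h(s) = -2*(s + 25)*(s + s) = -2*(25 + s)*2*s = -4*s*(25 + s))
25879 + h(n(G(1), -10)) = 25879 - 4*13*(25 + 13) = 25879 - 4*13*38 = 25879 - 1976 = 23903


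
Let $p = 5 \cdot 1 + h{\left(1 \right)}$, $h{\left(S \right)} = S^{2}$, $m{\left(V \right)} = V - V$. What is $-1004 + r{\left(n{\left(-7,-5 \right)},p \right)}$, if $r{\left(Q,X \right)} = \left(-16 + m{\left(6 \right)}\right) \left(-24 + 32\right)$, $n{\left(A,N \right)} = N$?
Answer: $-1132$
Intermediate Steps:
$m{\left(V \right)} = 0$
$p = 6$ ($p = 5 \cdot 1 + 1^{2} = 5 + 1 = 6$)
$r{\left(Q,X \right)} = -128$ ($r{\left(Q,X \right)} = \left(-16 + 0\right) \left(-24 + 32\right) = \left(-16\right) 8 = -128$)
$-1004 + r{\left(n{\left(-7,-5 \right)},p \right)} = -1004 - 128 = -1132$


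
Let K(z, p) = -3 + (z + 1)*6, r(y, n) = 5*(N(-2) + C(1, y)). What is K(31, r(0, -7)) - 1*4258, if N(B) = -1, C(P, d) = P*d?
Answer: -4069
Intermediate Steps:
r(y, n) = -5 + 5*y (r(y, n) = 5*(-1 + 1*y) = 5*(-1 + y) = -5 + 5*y)
K(z, p) = 3 + 6*z (K(z, p) = -3 + (1 + z)*6 = -3 + (6 + 6*z) = 3 + 6*z)
K(31, r(0, -7)) - 1*4258 = (3 + 6*31) - 1*4258 = (3 + 186) - 4258 = 189 - 4258 = -4069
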